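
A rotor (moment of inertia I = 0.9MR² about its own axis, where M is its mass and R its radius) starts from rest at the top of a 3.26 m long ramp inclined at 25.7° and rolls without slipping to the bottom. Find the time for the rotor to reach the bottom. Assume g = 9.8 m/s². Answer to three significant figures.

t ≈ 1.71 s

With I = 0.9MR², the ratio k = I/(MR²) is 0.9.
Translational: Mg sinθ − f = Ma. Rotational about the CM: fR = Iα = kMRa, so f = kMa.
Hence a = g sinθ/(1+k) = 9.8×sin25.7°/1.9 = 2.237 m/s².
Starting from rest, L = ½at², so t = √(2L/a) = √(2×3.26/2.237) ≈ 1.71 s.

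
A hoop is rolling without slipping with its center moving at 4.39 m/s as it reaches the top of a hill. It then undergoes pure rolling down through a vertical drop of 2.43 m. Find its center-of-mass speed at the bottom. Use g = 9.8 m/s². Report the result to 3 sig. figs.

v ≈ 6.56 m/s

Here I = MR², so the shape factor k = I/(MR²) = 1.
The rolling condition ω = v/R makes the rotational term ½I(v/R)² = ½kMv², so KE_total = ½(1+k)Mv² = Mv².
Conserving energy between top and bottom: Mv² = Mv₀² + Mgh, hence v² = v₀² + 2gh/(1+k).
v = √(4.39² + 2×9.8×2.43/2) = √43.09 ≈ 6.56 m/s.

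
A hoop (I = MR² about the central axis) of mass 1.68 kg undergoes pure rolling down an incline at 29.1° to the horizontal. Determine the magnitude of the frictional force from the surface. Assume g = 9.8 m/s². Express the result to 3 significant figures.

With I = MR², the ratio k = I/(MR²) is 1.
Translational: Mg sinθ − f = Ma. Rotational about the CM: fR = Iα = kMRa, so f = kMa.
Combining, a = g sinθ/(1+k) and f = kMa = kMg sinθ/(1+k).
f = 1 × 1.68 × 9.8 × sin29.1° / 2 ≈ 4.00 N.

f ≈ 4.00 N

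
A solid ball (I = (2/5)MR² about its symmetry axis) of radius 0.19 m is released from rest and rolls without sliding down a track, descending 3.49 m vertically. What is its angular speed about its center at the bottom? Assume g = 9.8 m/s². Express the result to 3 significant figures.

The moment of inertia is (2/5)MR², giving k ≡ I/(MR²) = 0.4.
Since it rolls without slipping, ω = v/R and KE = ½Mv² + ½Iω² = ½(1+k)Mv² = (7/10)Mv².
Energy conservation Mgh = ½(1+k)Mv² gives v = √(2gh/(1+k)) = √(2 × 9.8 × 3.49 / 1.4) = 6.99 m/s.
The angular speed follows from ω = v/R = 6.99/0.19 ≈ 36.8 rad/s.

ω ≈ 36.8 rad/s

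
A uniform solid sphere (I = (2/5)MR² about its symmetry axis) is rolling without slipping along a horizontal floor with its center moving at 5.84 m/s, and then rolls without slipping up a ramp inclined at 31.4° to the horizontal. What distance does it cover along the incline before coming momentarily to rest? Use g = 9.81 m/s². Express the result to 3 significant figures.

Here I = (2/5)MR², so the shape factor k = I/(MR²) = 0.4.
Since it rolls without slipping, ω = v/R and KE = ½Mv² + ½Iω² = ½(1+k)Mv² = (7/10)Mv².
Setting this equal to Mgh gives the vertical rise h = (1+k)v₀²/(2g) = 1.4×5.84²/(2×9.81) = 2.434 m.
The distance along the slope is d = h/sinθ = 2.434/sin31.4° ≈ 4.67 m.

d ≈ 4.67 m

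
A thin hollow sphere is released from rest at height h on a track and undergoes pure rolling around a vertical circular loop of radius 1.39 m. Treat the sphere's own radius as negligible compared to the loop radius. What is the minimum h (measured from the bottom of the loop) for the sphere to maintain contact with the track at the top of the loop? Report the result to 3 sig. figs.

h_min ≈ 3.94 m

Here I = (2/3)MR², so the shape factor k = I/(MR²) = 2/3.
At the top, contact is just lost when gravity alone supplies the centripetal force: Mg = Mv_top²/r, i.e. v_top² = gr.
With ω = v/R, the kinetic energy at speed v is ½(1+k)Mv² = (5/6)Mv².
Energy conservation from release (height h) to the top (height 2r): Mgh = Mg(2r) + (5/6)M·gr.
Thus h_min = 2r + (1+k)r/2 = r(2 + 1.667/2) = 1.39 × 2.833 ≈ 3.94 m.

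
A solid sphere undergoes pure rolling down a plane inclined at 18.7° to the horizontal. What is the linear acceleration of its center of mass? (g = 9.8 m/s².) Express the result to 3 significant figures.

For this body I = (2/5)MR², i.e. k = I/(MR²) = 0.4.
Translational: Mg sinθ − f = Ma. Rotational about the CM: fR = Iα = kMRa, so f = kMa.
Eliminating f: Mg sinθ = (1+k)Ma, so a = g sinθ/(1+k) = 9.8 × sin18.7° / 1.4 ≈ 2.24 m/s².

a ≈ 2.24 m/s²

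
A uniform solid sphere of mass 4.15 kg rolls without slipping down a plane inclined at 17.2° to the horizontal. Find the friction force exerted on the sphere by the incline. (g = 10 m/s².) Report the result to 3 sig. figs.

The moment of inertia is (2/5)MR², giving k ≡ I/(MR²) = 0.4.
Newton's second law down the slope: Mg sinθ − f = Ma. The torque equation fR = Iα (with α = a/R) gives f = kMa.
Combining, a = g sinθ/(1+k) and f = kMa = kMg sinθ/(1+k).
f = 0.4 × 4.15 × 10 × sin17.2° / 1.4 ≈ 3.51 N.

f ≈ 3.51 N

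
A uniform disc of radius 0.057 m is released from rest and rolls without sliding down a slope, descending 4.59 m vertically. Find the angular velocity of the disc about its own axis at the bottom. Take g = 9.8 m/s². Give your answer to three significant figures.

For this body I = (1/2)MR², i.e. k = I/(MR²) = 0.5.
Pure rolling means v = ωR; then KE = ½Mv² + ½I(v/R)² = ½(1+k)Mv² = (3/4)Mv².
Energy conservation Mgh = ½(1+k)Mv² gives v = √(2gh/(1+k)) = √(2 × 9.8 × 4.59 / 1.5) = 7.744 m/s.
Then ω = v/R = 7.744 / 0.057 ≈ 136 rad/s.

ω ≈ 136 rad/s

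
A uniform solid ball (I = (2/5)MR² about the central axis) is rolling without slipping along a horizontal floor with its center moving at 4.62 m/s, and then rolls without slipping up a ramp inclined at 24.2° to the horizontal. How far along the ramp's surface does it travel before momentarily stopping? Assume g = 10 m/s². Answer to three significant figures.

d ≈ 3.64 m

Here I = (2/5)MR², so the shape factor k = I/(MR²) = 0.4.
Pure rolling means v = ωR; then KE = ½Mv² + ½I(v/R)² = ½(1+k)Mv² = (7/10)Mv².
Setting this equal to Mgh gives the vertical rise h = (1+k)v₀²/(2g) = 1.4×4.62²/(2×10) = 1.494 m.
The distance along the slope is d = h/sinθ = 1.494/sin24.2° ≈ 3.64 m.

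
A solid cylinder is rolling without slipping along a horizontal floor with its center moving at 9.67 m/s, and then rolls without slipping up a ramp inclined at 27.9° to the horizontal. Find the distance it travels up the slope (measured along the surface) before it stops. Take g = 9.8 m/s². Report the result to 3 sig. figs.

Here I = (1/2)MR², so the shape factor k = I/(MR²) = 0.5.
Since it rolls without slipping, ω = v/R and KE = ½Mv² + ½Iω² = ½(1+k)Mv² = (3/4)Mv².
Setting this equal to Mgh gives the vertical rise h = (1+k)v₀²/(2g) = 1.5×9.67²/(2×9.8) = 7.156 m.
Along the incline, d = h/sinθ = 7.156/sin27.9° ≈ 15.3 m.

d ≈ 15.3 m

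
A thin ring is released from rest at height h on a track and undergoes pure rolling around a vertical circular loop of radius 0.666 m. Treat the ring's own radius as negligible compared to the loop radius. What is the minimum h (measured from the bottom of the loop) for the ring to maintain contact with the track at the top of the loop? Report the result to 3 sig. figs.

h_min ≈ 2.00 m

Here I = MR², so the shape factor k = I/(MR²) = 1.
At the top, contact is just lost when gravity alone supplies the centripetal force: Mg = Mv_top²/r, i.e. v_top² = gr.
With ω = v/R, the kinetic energy at speed v is ½(1+k)Mv² = Mv².
Energy conservation from release (height h) to the top (height 2r): Mgh = Mg(2r) + M·gr.
Thus h_min = 2r + (1+k)r/2 = r(2 + 2/2) = 0.666 × 3 ≈ 2.00 m.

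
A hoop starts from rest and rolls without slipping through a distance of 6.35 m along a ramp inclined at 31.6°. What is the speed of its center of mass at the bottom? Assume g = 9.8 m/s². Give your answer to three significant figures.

v ≈ 5.71 m/s

With I = MR², the ratio k = I/(MR²) is 1.
Rolling without slipping gives ω = v/R, so the total kinetic energy is ½Mv² + ½Iω² = ½(1+k)Mv² = Mv².
The vertical drop is h = L sinθ = 6.35 × sin31.6° = 3.327 m.
Setting Mgh = Mv² gives v = √(2gh/(1+k)) = √(2·9.8·3.327/2) ≈ 5.71 m/s.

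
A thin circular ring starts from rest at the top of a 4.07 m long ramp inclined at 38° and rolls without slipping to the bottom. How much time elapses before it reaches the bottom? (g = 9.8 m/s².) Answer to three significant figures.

t ≈ 1.64 s

Here I = MR², so the shape factor k = I/(MR²) = 1.
Newton's second law down the slope: Mg sinθ − f = Ma. The torque equation fR = Iα (with α = a/R) gives f = kMa.
Hence a = g sinθ/(1+k) = 9.8×sin38°/2 = 3.017 m/s².
Starting from rest, L = ½at², so t = √(2L/a) = √(2×4.07/3.017) ≈ 1.64 s.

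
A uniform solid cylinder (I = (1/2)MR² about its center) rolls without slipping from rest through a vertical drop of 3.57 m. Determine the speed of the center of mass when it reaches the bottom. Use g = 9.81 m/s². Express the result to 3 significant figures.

v ≈ 6.83 m/s

For this body I = (1/2)MR², i.e. k = I/(MR²) = 0.5.
Rolling without slipping gives ω = v/R, so the total kinetic energy is ½Mv² + ½Iω² = ½(1+k)Mv² = (3/4)Mv².
Energy conservation: Mgh = (3/4)Mv², so v = √(2gh/(1+k)) = √(2 × 9.81 × 3.57 / 1.5) ≈ 6.83 m/s.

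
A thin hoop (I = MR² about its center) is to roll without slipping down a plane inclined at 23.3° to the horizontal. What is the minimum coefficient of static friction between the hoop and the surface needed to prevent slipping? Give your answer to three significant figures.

μ_min ≈ 0.215

With I = MR², the ratio k = I/(MR²) is 1.
Newton's second law down the slope: Mg sinθ − f = Ma. The torque equation fR = Iα (with α = a/R) gives f = kMa.
These give a = g sinθ/(1+k) and the required friction f = kMg sinθ/(1+k).
The normal force is N = Mg cosθ, so μ_min = f/N = k tanθ/(1+k).
μ_min = 1 × tan23.3° / 2 ≈ 0.215.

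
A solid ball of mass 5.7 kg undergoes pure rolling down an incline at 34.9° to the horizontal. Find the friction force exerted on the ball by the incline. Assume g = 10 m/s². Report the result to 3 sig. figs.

Here I = (2/5)MR², so the shape factor k = I/(MR²) = 0.4.
Newton's second law down the slope: Mg sinθ − f = Ma. The torque equation fR = Iα (with α = a/R) gives f = kMa.
Combining, a = g sinθ/(1+k) and f = kMa = kMg sinθ/(1+k).
f = 0.4 × 5.7 × 10 × sin34.9° / 1.4 ≈ 9.32 N.

f ≈ 9.32 N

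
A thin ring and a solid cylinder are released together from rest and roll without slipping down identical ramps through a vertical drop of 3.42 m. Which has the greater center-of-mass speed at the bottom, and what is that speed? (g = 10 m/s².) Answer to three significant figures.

For rolling without slipping, Mgh = ½(1+k)Mv² where k = I/(MR²), so v = √(2gh/(1+k)).
Thin ring: k = 1, giving v = √(2×10×3.42/2) = 5.848 m/s.
Solid cylinder: k = 0.5, giving v = √(2×10×3.42/1.5) = 6.753 m/s.
The smaller k wins: the solid cylinder, at ≈ 6.75 m/s.

the solid cylinder, at v ≈ 6.75 m/s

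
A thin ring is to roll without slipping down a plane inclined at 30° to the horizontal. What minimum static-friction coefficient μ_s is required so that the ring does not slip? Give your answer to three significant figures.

The moment of inertia is MR², giving k ≡ I/(MR²) = 1.
Along the incline Mg sinθ − f = Ma, and torque about the center fR = Iα = kMR²(a/R) gives f = kMa.
These give a = g sinθ/(1+k) and the required friction f = kMg sinθ/(1+k).
The normal force is N = Mg cosθ, so μ_min = f/N = k tanθ/(1+k).
μ_min = 1 × tan30° / 2 ≈ 0.289.

μ_min ≈ 0.289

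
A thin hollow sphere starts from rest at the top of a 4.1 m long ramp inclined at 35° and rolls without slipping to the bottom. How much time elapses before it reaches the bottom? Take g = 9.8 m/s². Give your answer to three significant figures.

The moment of inertia is (2/3)MR², giving k ≡ I/(MR²) = 2/3.
Newton's second law down the slope: Mg sinθ − f = Ma. The torque equation fR = Iα (with α = a/R) gives f = kMa.
Hence a = g sinθ/(1+k) = 9.8×sin35°/1.667 = 3.373 m/s².
With constant a from rest, t = √(2L/a) = √(2·4.1/3.373) ≈ 1.56 s.

t ≈ 1.56 s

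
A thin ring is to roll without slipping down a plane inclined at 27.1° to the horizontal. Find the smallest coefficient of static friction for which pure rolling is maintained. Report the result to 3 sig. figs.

μ_min ≈ 0.256

The moment of inertia is MR², giving k ≡ I/(MR²) = 1.
Newton's second law down the slope: Mg sinθ − f = Ma. The torque equation fR = Iα (with α = a/R) gives f = kMa.
These give a = g sinθ/(1+k) and the required friction f = kMg sinθ/(1+k).
With N = Mg cosθ, the no-slip condition f ≤ μN gives μ_min = f/N = k tanθ/(1+k).
μ_min = 1 × tan27.1° / 2 ≈ 0.256.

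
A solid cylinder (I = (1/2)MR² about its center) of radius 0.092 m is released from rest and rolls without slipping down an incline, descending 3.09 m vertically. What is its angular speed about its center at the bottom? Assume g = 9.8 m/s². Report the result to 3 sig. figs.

ω ≈ 69.1 rad/s

The moment of inertia is (1/2)MR², giving k ≡ I/(MR²) = 0.5.
The rolling condition ω = v/R makes the rotational term ½I(v/R)² = ½kMv², so KE_total = ½(1+k)Mv² = (3/4)Mv².
Energy conservation Mgh = ½(1+k)Mv² gives v = √(2gh/(1+k)) = √(2 × 9.8 × 3.09 / 1.5) = 6.354 m/s.
The angular speed follows from ω = v/R = 6.354/0.092 ≈ 69.1 rad/s.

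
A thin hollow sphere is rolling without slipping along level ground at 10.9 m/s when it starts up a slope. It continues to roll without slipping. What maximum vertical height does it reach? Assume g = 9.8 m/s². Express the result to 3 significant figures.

h ≈ 10.1 m

Here I = (2/3)MR², so the shape factor k = I/(MR²) = 2/3.
The rolling condition ω = v/R makes the rotational term ½I(v/R)² = ½kMv², so KE_total = ½(1+k)Mv² = (5/6)Mv².
All of this converts to potential energy at the highest point: (5/6)Mv₀² = Mgh.
Thus h = (1+k)v₀²/(2g) = 1.667 × 10.9² / (2 × 9.8) ≈ 10.1 m.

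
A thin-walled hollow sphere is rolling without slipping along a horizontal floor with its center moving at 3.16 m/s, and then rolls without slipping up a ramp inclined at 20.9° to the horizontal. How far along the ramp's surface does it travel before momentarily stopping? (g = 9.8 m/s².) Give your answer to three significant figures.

d ≈ 2.38 m

With I = (2/3)MR², the ratio k = I/(MR²) is 2/3.
The rolling condition ω = v/R makes the rotational term ½I(v/R)² = ½kMv², so KE_total = ½(1+k)Mv² = (5/6)Mv².
Setting this equal to Mgh gives the vertical rise h = (1+k)v₀²/(2g) = 1.667×3.16²/(2×9.8) = 0.8491 m.
Along the incline, d = h/sinθ = 0.8491/sin20.9° ≈ 2.38 m.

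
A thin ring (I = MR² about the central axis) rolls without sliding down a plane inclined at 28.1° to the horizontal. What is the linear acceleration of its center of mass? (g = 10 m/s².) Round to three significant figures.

Here I = MR², so the shape factor k = I/(MR²) = 1.
Along the incline Mg sinθ − f = Ma, and torque about the center fR = Iα = kMR²(a/R) gives f = kMa.
Eliminating f: Mg sinθ = (1+k)Ma, so a = g sinθ/(1+k) = 10 × sin28.1° / 2 ≈ 2.36 m/s².

a ≈ 2.36 m/s²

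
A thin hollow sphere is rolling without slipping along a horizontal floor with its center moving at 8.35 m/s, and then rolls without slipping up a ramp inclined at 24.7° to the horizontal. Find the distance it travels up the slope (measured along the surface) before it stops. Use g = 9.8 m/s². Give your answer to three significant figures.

d ≈ 14.2 m

The moment of inertia is (2/3)MR², giving k ≡ I/(MR²) = 2/3.
Pure rolling means v = ωR; then KE = ½Mv² + ½I(v/R)² = ½(1+k)Mv² = (5/6)Mv².
Setting this equal to Mgh gives the vertical rise h = (1+k)v₀²/(2g) = 1.667×8.35²/(2×9.8) = 5.929 m.
The distance along the slope is d = h/sinθ = 5.929/sin24.7° ≈ 14.2 m.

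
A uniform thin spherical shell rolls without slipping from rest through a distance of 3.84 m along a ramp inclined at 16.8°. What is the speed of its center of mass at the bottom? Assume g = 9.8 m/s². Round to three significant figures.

v ≈ 3.61 m/s

For this body I = (2/3)MR², i.e. k = I/(MR²) = 2/3.
Pure rolling means v = ωR; then KE = ½Mv² + ½I(v/R)² = ½(1+k)Mv² = (5/6)Mv².
The vertical drop is h = L sinθ = 3.84 × sin16.8° = 1.11 m.
Setting Mgh = (5/6)Mv² gives v = √(2gh/(1+k)) = √(2·9.8·1.11/1.667) ≈ 3.61 m/s.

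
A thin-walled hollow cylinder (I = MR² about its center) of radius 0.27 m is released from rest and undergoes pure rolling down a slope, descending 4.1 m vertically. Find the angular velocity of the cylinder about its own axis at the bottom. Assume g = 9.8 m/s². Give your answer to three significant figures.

For this body I = MR², i.e. k = I/(MR²) = 1.
Rolling without slipping gives ω = v/R, so the total kinetic energy is ½Mv² + ½Iω² = ½(1+k)Mv² = Mv².
Energy conservation Mgh = ½(1+k)Mv² gives v = √(2gh/(1+k)) = √(2 × 9.8 × 4.1 / 2) = 6.339 m/s.
Then ω = v/R = 6.339 / 0.27 ≈ 23.5 rad/s.

ω ≈ 23.5 rad/s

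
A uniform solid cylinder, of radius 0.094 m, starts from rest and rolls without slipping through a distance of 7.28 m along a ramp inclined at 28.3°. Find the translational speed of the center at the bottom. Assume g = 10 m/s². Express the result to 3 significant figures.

The moment of inertia is (1/2)MR², giving k ≡ I/(MR²) = 0.5.
Pure rolling means v = ωR; then KE = ½Mv² + ½I(v/R)² = ½(1+k)Mv² = (3/4)Mv².
The vertical drop is h = L sinθ = 7.28 × sin28.3° = 3.451 m.
Setting Mgh = (3/4)Mv² gives v = √(2gh/(1+k)) = √(2·10·3.451/1.5) ≈ 6.78 m/s.

v ≈ 6.78 m/s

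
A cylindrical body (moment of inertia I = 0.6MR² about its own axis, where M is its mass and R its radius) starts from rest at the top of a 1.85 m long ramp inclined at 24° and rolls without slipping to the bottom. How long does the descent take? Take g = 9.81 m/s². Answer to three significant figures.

t ≈ 1.22 s

With I = 0.6MR², the ratio k = I/(MR²) is 0.6.
Newton's second law down the slope: Mg sinθ − f = Ma. The torque equation fR = Iα (with α = a/R) gives f = kMa.
Hence a = g sinθ/(1+k) = 9.81×sin24°/1.6 = 2.494 m/s².
Starting from rest, L = ½at², so t = √(2L/a) = √(2×1.85/2.494) ≈ 1.22 s.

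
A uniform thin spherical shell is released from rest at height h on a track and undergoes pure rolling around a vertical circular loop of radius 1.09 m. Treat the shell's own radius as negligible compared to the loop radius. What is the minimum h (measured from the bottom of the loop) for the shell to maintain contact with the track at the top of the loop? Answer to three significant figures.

h_min ≈ 3.09 m

With I = (2/3)MR², the ratio k = I/(MR²) is 2/3.
At the top of the loop, the minimum-contact condition is Mg = Mv_top²/r, so v_top² = gr.
With ω = v/R, the kinetic energy at speed v is ½(1+k)Mv² = (5/6)Mv².
Energy conservation from release (height h) to the top (height 2r): Mgh = Mg(2r) + (5/6)M·gr.
Thus h_min = 2r + (1+k)r/2 = r(2 + 1.667/2) = 1.09 × 2.833 ≈ 3.09 m.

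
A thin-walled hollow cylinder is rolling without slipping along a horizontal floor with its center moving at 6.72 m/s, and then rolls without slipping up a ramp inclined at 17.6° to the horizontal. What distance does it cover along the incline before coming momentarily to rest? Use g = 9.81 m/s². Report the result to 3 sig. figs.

Here I = MR², so the shape factor k = I/(MR²) = 1.
Rolling without slipping gives ω = v/R, so the total kinetic energy is ½Mv² + ½Iω² = ½(1+k)Mv² = Mv².
Setting this equal to Mgh gives the vertical rise h = (1+k)v₀²/(2g) = 2×6.72²/(2×9.81) = 4.603 m.
The distance along the slope is d = h/sinθ = 4.603/sin17.6° ≈ 15.2 m.

d ≈ 15.2 m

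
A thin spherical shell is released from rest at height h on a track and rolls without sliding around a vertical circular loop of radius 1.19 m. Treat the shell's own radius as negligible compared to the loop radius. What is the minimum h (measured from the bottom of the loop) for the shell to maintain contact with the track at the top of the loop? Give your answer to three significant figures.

For this body I = (2/3)MR², i.e. k = I/(MR²) = 2/3.
At the top of the loop, the minimum-contact condition is Mg = Mv_top²/r, so v_top² = gr.
With ω = v/R, the kinetic energy at speed v is ½(1+k)Mv² = (5/6)Mv².
Energy conservation from release (height h) to the top (height 2r): Mgh = Mg(2r) + (5/6)M·gr.
Thus h_min = 2r + (1+k)r/2 = r(2 + 1.667/2) = 1.19 × 2.833 ≈ 3.37 m.

h_min ≈ 3.37 m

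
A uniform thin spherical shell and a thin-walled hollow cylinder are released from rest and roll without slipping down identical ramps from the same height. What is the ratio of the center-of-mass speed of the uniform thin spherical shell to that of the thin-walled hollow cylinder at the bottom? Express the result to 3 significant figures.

v_ratio ≈ 1.10

Each satisfies Mgh = ½(1+k)Mv² with k = I/(MR²), so v ∝ 1/√(1+k).
For the uniform thin spherical shell k = 2/3; for the thin-walled hollow cylinder k = 1.
v₁/v₂ = √((1+k₂)/(1+k₁)) = √(2/1.667) ≈ 1.10.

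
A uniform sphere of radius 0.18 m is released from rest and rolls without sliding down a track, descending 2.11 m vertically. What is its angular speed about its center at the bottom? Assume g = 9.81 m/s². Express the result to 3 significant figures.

ω ≈ 30.2 rad/s

For this body I = (2/5)MR², i.e. k = I/(MR²) = 0.4.
Rolling without slipping gives ω = v/R, so the total kinetic energy is ½Mv² + ½Iω² = ½(1+k)Mv² = (7/10)Mv².
Energy conservation Mgh = ½(1+k)Mv² gives v = √(2gh/(1+k)) = √(2 × 9.81 × 2.11 / 1.4) = 5.438 m/s.
Then ω = v/R = 5.438 / 0.18 ≈ 30.2 rad/s.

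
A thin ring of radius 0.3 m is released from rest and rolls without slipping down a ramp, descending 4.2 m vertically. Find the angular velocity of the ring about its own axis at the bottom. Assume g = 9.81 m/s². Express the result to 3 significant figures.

ω ≈ 21.4 rad/s

With I = MR², the ratio k = I/(MR²) is 1.
Pure rolling means v = ωR; then KE = ½Mv² + ½I(v/R)² = ½(1+k)Mv² = Mv².
Energy conservation Mgh = ½(1+k)Mv² gives v = √(2gh/(1+k)) = √(2 × 9.81 × 4.2 / 2) = 6.419 m/s.
Then ω = v/R = 6.419 / 0.3 ≈ 21.4 rad/s.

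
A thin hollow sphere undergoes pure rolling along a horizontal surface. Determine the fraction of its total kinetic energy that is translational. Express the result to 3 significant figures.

With I = (2/3)MR², the ratio k = I/(MR²) is 2/3.
Since ω = v/R, the translational part is ½Mv² and the rotational part is ½I(v/R)² = ½kMv²; the total is ½(1+k)Mv².
The translational fraction is therefore 1/(1+k) = 1/1.667 ≈ 0.600.

fraction ≈ 0.600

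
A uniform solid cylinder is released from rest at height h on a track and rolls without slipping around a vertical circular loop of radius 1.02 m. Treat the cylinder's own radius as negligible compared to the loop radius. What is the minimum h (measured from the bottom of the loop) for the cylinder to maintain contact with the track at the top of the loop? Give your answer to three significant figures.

With I = (1/2)MR², the ratio k = I/(MR²) is 0.5.
At the top of the loop, the minimum-contact condition is Mg = Mv_top²/r, so v_top² = gr.
With ω = v/R, the kinetic energy at speed v is ½(1+k)Mv² = (3/4)Mv².
Energy conservation from release (height h) to the top (height 2r): Mgh = Mg(2r) + (3/4)M·gr.
Thus h_min = 2r + (1+k)r/2 = r(2 + 1.5/2) = 1.02 × 2.75 ≈ 2.81 m.

h_min ≈ 2.81 m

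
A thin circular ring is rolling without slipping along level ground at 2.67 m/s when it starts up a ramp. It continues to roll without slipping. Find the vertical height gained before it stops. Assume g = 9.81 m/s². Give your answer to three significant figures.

h ≈ 0.727 m

With I = MR², the ratio k = I/(MR²) is 1.
Rolling without slipping gives ω = v/R, so the total kinetic energy is ½Mv² + ½Iω² = ½(1+k)Mv² = Mv².
At the top the kinetic energy is zero, so Mv₀² = Mgh.
Thus h = (1+k)v₀²/(2g) = 2 × 2.67² / (2 × 9.81) ≈ 0.727 m.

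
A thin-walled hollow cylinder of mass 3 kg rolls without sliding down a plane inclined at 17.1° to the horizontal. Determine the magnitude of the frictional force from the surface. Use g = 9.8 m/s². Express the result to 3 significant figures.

With I = MR², the ratio k = I/(MR²) is 1.
Newton's second law down the slope: Mg sinθ − f = Ma. The torque equation fR = Iα (with α = a/R) gives f = kMa.
Combining, a = g sinθ/(1+k) and f = kMa = kMg sinθ/(1+k).
f = 1 × 3 × 9.8 × sin17.1° / 2 ≈ 4.32 N.

f ≈ 4.32 N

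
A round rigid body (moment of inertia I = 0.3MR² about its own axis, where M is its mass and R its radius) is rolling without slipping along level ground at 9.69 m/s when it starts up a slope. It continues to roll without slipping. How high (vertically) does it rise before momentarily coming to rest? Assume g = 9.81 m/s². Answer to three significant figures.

The moment of inertia is 0.3MR², giving k ≡ I/(MR²) = 0.3.
Pure rolling means v = ωR; then KE = ½Mv² + ½I(v/R)² = ½(1+k)Mv² = (13/20)Mv².
At the top the kinetic energy is zero, so (13/20)Mv₀² = Mgh.
Thus h = (1+k)v₀²/(2g) = 1.3 × 9.69² / (2 × 9.81) ≈ 6.22 m.

h ≈ 6.22 m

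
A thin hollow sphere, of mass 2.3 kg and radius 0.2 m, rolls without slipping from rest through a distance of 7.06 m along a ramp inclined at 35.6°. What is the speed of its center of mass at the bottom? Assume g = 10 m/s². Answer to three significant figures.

With I = (2/3)MR², the ratio k = I/(MR²) is 2/3.
The rolling condition ω = v/R makes the rotational term ½I(v/R)² = ½kMv², so KE_total = ½(1+k)Mv² = (5/6)Mv².
The vertical drop is h = L sinθ = 7.06 × sin35.6° = 4.11 m.
Energy conservation: Mgh = (5/6)Mv², so v = √(2gh/(1+k)) = √(2 × 10 × 4.11 / 1.667) ≈ 7.02 m/s.

v ≈ 7.02 m/s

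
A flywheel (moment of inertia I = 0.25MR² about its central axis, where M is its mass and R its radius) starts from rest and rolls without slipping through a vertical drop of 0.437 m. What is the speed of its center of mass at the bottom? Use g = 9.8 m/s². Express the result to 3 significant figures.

v ≈ 2.62 m/s

Here I = 0.25MR², so the shape factor k = I/(MR²) = 0.25.
Rolling without slipping gives ω = v/R, so the total kinetic energy is ½Mv² + ½Iω² = ½(1+k)Mv² = (5/8)Mv².
Energy conservation: Mgh = (5/8)Mv², so v = √(2gh/(1+k)) = √(2 × 9.8 × 0.437 / 1.25) ≈ 2.62 m/s.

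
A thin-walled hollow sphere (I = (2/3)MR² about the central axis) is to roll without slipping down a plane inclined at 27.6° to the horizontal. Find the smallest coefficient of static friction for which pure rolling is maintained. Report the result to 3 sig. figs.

μ_min ≈ 0.209

The moment of inertia is (2/3)MR², giving k ≡ I/(MR²) = 2/3.
Along the incline Mg sinθ − f = Ma, and torque about the center fR = Iα = kMR²(a/R) gives f = kMa.
These give a = g sinθ/(1+k) and the required friction f = kMg sinθ/(1+k).
The normal force is N = Mg cosθ, so μ_min = f/N = k tanθ/(1+k).
μ_min = (2/3) × tan27.6° / 1.667 ≈ 0.209.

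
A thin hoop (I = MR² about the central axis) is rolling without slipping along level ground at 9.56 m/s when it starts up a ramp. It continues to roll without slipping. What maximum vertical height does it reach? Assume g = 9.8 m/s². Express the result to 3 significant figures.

h ≈ 9.33 m

The moment of inertia is MR², giving k ≡ I/(MR²) = 1.
Rolling without slipping gives ω = v/R, so the total kinetic energy is ½Mv² + ½Iω² = ½(1+k)Mv² = Mv².
At the top the kinetic energy is zero, so Mv₀² = Mgh.
Thus h = (1+k)v₀²/(2g) = 2 × 9.56² / (2 × 9.8) ≈ 9.33 m.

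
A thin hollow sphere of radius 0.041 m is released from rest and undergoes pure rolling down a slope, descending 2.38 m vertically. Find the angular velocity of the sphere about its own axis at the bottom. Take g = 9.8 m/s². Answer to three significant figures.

ω ≈ 129 rad/s

The moment of inertia is (2/3)MR², giving k ≡ I/(MR²) = 2/3.
The rolling condition ω = v/R makes the rotational term ½I(v/R)² = ½kMv², so KE_total = ½(1+k)Mv² = (5/6)Mv².
Energy conservation Mgh = ½(1+k)Mv² gives v = √(2gh/(1+k)) = √(2 × 9.8 × 2.38 / 1.667) = 5.29 m/s.
The angular speed follows from ω = v/R = 5.29/0.041 ≈ 129 rad/s.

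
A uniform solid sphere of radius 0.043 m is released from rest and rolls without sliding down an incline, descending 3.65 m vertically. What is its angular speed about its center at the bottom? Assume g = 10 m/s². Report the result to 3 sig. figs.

ω ≈ 168 rad/s

Here I = (2/5)MR², so the shape factor k = I/(MR²) = 0.4.
Pure rolling means v = ωR; then KE = ½Mv² + ½I(v/R)² = ½(1+k)Mv² = (7/10)Mv².
Energy conservation Mgh = ½(1+k)Mv² gives v = √(2gh/(1+k)) = √(2 × 10 × 3.65 / 1.4) = 7.221 m/s.
The angular speed follows from ω = v/R = 7.221/0.043 ≈ 168 rad/s.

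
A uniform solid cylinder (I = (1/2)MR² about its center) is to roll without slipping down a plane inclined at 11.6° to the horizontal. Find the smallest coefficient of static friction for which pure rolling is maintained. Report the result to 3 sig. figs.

With I = (1/2)MR², the ratio k = I/(MR²) is 0.5.
Newton's second law down the slope: Mg sinθ − f = Ma. The torque equation fR = Iα (with α = a/R) gives f = kMa.
These give a = g sinθ/(1+k) and the required friction f = kMg sinθ/(1+k).
With N = Mg cosθ, the no-slip condition f ≤ μN gives μ_min = f/N = k tanθ/(1+k).
μ_min = 0.5 × tan11.6° / 1.5 ≈ 0.0684.

μ_min ≈ 0.0684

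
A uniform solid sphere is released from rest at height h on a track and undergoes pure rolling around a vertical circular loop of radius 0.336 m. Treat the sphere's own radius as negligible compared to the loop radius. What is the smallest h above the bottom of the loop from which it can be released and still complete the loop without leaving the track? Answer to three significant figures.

With I = (2/5)MR², the ratio k = I/(MR²) is 0.4.
At the top of the loop, the minimum-contact condition is Mg = Mv_top²/r, so v_top² = gr.
With ω = v/R, the kinetic energy at speed v is ½(1+k)Mv² = (7/10)Mv².
Energy conservation from release (height h) to the top (height 2r): Mgh = Mg(2r) + (7/10)M·gr.
Thus h_min = 2r + (1+k)r/2 = r(2 + 1.4/2) = 0.336 × 2.7 ≈ 0.907 m.

h_min ≈ 0.907 m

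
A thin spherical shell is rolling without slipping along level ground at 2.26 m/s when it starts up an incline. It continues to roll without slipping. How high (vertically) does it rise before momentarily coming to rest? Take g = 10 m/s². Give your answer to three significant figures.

The moment of inertia is (2/3)MR², giving k ≡ I/(MR²) = 2/3.
Rolling without slipping gives ω = v/R, so the total kinetic energy is ½Mv² + ½Iω² = ½(1+k)Mv² = (5/6)Mv².
At the top the kinetic energy is zero, so (5/6)Mv₀² = Mgh.
Thus h = (1+k)v₀²/(2g) = 1.667 × 2.26² / (2 × 10) ≈ 0.426 m.

h ≈ 0.426 m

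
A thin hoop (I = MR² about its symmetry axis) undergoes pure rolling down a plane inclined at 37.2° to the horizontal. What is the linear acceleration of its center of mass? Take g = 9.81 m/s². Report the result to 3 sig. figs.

a ≈ 2.97 m/s²

For this body I = MR², i.e. k = I/(MR²) = 1.
Along the incline Mg sinθ − f = Ma, and torque about the center fR = Iα = kMR²(a/R) gives f = kMa.
Eliminating f: Mg sinθ = (1+k)Ma, so a = g sinθ/(1+k) = 9.81 × sin37.2° / 2 ≈ 2.97 m/s².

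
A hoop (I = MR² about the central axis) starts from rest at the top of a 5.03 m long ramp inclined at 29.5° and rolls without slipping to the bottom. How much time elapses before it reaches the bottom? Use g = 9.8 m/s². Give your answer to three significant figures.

The moment of inertia is MR², giving k ≡ I/(MR²) = 1.
Newton's second law down the slope: Mg sinθ − f = Ma. The torque equation fR = Iα (with α = a/R) gives f = kMa.
Hence a = g sinθ/(1+k) = 9.8×sin29.5°/2 = 2.413 m/s².
With constant a from rest, t = √(2L/a) = √(2·5.03/2.413) ≈ 2.04 s.

t ≈ 2.04 s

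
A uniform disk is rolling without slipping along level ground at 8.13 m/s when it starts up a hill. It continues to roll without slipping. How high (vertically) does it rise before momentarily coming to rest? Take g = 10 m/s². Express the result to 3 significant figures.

h ≈ 4.96 m

Here I = (1/2)MR², so the shape factor k = I/(MR²) = 0.5.
Rolling without slipping gives ω = v/R, so the total kinetic energy is ½Mv² + ½Iω² = ½(1+k)Mv² = (3/4)Mv².
All of this converts to potential energy at the highest point: (3/4)Mv₀² = Mgh.
Thus h = (1+k)v₀²/(2g) = 1.5 × 8.13² / (2 × 10) ≈ 4.96 m.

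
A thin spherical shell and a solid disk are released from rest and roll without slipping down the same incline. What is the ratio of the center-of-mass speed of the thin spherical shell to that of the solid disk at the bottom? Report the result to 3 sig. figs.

Each satisfies Mgh = ½(1+k)Mv² with k = I/(MR²), so v ∝ 1/√(1+k).
For the thin spherical shell k = 2/3; for the solid disk k = 0.5.
v₁/v₂ = √((1+k₂)/(1+k₁)) = √(1.5/1.667) ≈ 0.949.

v_ratio ≈ 0.949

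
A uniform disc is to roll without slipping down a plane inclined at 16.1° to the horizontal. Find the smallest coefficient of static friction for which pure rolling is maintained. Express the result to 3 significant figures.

μ_min ≈ 0.0962

For this body I = (1/2)MR², i.e. k = I/(MR²) = 0.5.
Along the incline Mg sinθ − f = Ma, and torque about the center fR = Iα = kMR²(a/R) gives f = kMa.
These give a = g sinθ/(1+k) and the required friction f = kMg sinθ/(1+k).
With N = Mg cosθ, the no-slip condition f ≤ μN gives μ_min = f/N = k tanθ/(1+k).
μ_min = 0.5 × tan16.1° / 1.5 ≈ 0.0962.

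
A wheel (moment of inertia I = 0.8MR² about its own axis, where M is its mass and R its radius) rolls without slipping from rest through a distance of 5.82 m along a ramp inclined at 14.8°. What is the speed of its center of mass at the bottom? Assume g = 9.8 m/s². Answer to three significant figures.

The moment of inertia is 0.8MR², giving k ≡ I/(MR²) = 0.8.
The rolling condition ω = v/R makes the rotational term ½I(v/R)² = ½kMv², so KE_total = ½(1+k)Mv² = (9/10)Mv².
The vertical drop is h = L sinθ = 5.82 × sin14.8° = 1.487 m.
Energy conservation: Mgh = (9/10)Mv², so v = √(2gh/(1+k)) = √(2 × 9.8 × 1.487 / 1.8) ≈ 4.02 m/s.

v ≈ 4.02 m/s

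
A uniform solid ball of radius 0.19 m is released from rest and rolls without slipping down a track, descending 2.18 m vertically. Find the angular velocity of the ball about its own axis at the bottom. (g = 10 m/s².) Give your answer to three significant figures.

ω ≈ 29.4 rad/s

For this body I = (2/5)MR², i.e. k = I/(MR²) = 0.4.
Pure rolling means v = ωR; then KE = ½Mv² + ½I(v/R)² = ½(1+k)Mv² = (7/10)Mv².
Energy conservation Mgh = ½(1+k)Mv² gives v = √(2gh/(1+k)) = √(2 × 10 × 2.18 / 1.4) = 5.581 m/s.
The angular speed follows from ω = v/R = 5.581/0.19 ≈ 29.4 rad/s.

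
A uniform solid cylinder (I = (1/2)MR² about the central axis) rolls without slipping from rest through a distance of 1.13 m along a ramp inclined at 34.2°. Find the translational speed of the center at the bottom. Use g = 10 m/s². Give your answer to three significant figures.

For this body I = (1/2)MR², i.e. k = I/(MR²) = 0.5.
Since it rolls without slipping, ω = v/R and KE = ½Mv² + ½Iω² = ½(1+k)Mv² = (3/4)Mv².
The vertical drop is h = L sinθ = 1.13 × sin34.2° = 0.6352 m.
Setting Mgh = (3/4)Mv² gives v = √(2gh/(1+k)) = √(2·10·0.6352/1.5) ≈ 2.91 m/s.

v ≈ 2.91 m/s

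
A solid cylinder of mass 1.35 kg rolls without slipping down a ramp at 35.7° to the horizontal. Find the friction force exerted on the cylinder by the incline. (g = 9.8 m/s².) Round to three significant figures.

For this body I = (1/2)MR², i.e. k = I/(MR²) = 0.5.
Along the incline Mg sinθ − f = Ma, and torque about the center fR = Iα = kMR²(a/R) gives f = kMa.
Combining, a = g sinθ/(1+k) and f = kMa = kMg sinθ/(1+k).
f = 0.5 × 1.35 × 9.8 × sin35.7° / 1.5 ≈ 2.57 N.

f ≈ 2.57 N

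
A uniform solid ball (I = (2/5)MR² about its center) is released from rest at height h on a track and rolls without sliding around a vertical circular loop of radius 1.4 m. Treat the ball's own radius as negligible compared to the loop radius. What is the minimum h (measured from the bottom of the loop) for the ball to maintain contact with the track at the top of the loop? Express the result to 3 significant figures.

Here I = (2/5)MR², so the shape factor k = I/(MR²) = 0.4.
At the top of the loop, the minimum-contact condition is Mg = Mv_top²/r, so v_top² = gr.
With ω = v/R, the kinetic energy at speed v is ½(1+k)Mv² = (7/10)Mv².
Energy conservation from release (height h) to the top (height 2r): Mgh = Mg(2r) + (7/10)M·gr.
Thus h_min = 2r + (1+k)r/2 = r(2 + 1.4/2) = 1.4 × 2.7 ≈ 3.78 m.

h_min ≈ 3.78 m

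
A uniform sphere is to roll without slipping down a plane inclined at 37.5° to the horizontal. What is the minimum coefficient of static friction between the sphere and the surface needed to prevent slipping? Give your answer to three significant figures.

μ_min ≈ 0.219

The moment of inertia is (2/5)MR², giving k ≡ I/(MR²) = 0.4.
Translational: Mg sinθ − f = Ma. Rotational about the CM: fR = Iα = kMRa, so f = kMa.
These give a = g sinθ/(1+k) and the required friction f = kMg sinθ/(1+k).
The normal force is N = Mg cosθ, so μ_min = f/N = k tanθ/(1+k).
μ_min = 0.4 × tan37.5° / 1.4 ≈ 0.219.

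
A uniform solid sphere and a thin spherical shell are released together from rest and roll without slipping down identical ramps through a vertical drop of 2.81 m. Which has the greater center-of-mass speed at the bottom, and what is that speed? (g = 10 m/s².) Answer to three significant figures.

the uniform solid sphere, at v ≈ 6.34 m/s

For rolling without slipping, Mgh = ½(1+k)Mv² where k = I/(MR²), so v = √(2gh/(1+k)).
Uniform solid sphere: k = 0.4, giving v = √(2×10×2.81/1.4) = 6.336 m/s.
Thin spherical shell: k = 2/3, giving v = √(2×10×2.81/1.667) = 5.807 m/s.
The smaller k wins: the uniform solid sphere, at ≈ 6.34 m/s.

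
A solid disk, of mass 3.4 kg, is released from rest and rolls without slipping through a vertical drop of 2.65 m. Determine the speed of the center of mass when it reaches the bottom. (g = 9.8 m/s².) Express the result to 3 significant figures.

v ≈ 5.88 m/s

With I = (1/2)MR², the ratio k = I/(MR²) is 0.5.
Pure rolling means v = ωR; then KE = ½Mv² + ½I(v/R)² = ½(1+k)Mv² = (3/4)Mv².
Setting Mgh = (3/4)Mv² gives v = √(2gh/(1+k)) = √(2·9.8·2.65/1.5) ≈ 5.88 m/s.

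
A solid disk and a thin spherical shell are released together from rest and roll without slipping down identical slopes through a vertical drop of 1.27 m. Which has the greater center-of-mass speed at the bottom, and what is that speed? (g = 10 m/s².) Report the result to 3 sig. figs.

the solid disk, at v ≈ 4.12 m/s

For rolling without slipping, Mgh = ½(1+k)Mv² where k = I/(MR²), so v = √(2gh/(1+k)).
Solid disk: k = 0.5, giving v = √(2×10×1.27/1.5) = 4.115 m/s.
Thin spherical shell: k = 2/3, giving v = √(2×10×1.27/1.667) = 3.904 m/s.
The smaller k wins: the solid disk, at ≈ 4.12 m/s.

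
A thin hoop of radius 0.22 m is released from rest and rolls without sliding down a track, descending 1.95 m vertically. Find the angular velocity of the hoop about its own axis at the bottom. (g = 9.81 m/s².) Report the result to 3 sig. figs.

With I = MR², the ratio k = I/(MR²) is 1.
The rolling condition ω = v/R makes the rotational term ½I(v/R)² = ½kMv², so KE_total = ½(1+k)Mv² = Mv².
Energy conservation Mgh = ½(1+k)Mv² gives v = √(2gh/(1+k)) = √(2 × 9.81 × 1.95 / 2) = 4.374 m/s.
The angular speed follows from ω = v/R = 4.374/0.22 ≈ 19.9 rad/s.

ω ≈ 19.9 rad/s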